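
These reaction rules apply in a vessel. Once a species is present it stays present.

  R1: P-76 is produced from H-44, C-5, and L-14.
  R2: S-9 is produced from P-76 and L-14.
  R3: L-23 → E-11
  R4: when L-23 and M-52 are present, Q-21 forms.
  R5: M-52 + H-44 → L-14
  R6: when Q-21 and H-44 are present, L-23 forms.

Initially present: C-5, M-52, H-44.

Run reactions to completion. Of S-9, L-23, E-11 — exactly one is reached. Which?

M-52 and H-44 present → L-14 forms (R5).
H-44, C-5, and L-14 present → P-76 forms (R1).
P-76 and L-14 present → S-9 forms (R2).
L-23 would need Q-21 and H-44 (R6), but Q-21 never forms. E-11 would need L-23 (R3), but L-23 never forms.

S-9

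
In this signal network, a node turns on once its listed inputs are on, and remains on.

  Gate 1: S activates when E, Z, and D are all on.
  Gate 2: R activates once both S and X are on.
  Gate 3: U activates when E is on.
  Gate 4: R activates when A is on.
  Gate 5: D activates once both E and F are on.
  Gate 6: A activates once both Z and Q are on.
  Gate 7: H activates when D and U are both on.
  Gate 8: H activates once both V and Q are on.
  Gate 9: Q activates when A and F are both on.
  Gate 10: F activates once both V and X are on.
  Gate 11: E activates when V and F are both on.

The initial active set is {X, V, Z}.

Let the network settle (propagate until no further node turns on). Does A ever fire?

No

A would need Z and Q (Gate 6), but Q never turns on.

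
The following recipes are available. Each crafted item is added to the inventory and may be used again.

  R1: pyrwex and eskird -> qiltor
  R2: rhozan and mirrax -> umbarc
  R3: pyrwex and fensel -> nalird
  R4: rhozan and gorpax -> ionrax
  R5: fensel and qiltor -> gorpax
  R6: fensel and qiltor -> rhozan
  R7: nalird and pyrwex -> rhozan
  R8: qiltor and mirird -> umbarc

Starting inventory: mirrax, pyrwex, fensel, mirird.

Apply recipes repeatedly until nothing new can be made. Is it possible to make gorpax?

gorpax would need fensel and qiltor (R5), but qiltor is never obtained.

No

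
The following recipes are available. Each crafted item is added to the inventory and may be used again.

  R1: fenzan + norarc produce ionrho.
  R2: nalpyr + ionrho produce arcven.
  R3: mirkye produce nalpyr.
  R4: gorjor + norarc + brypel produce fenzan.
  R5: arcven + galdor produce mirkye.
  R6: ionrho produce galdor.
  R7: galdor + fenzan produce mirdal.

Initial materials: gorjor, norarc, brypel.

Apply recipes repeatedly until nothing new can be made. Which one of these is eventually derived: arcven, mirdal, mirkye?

Using R4, gorjor, norarc, and brypel make fenzan.
Using R1, fenzan and norarc make ionrho.
Using R6, ionrho makes galdor.
Using R7, galdor and fenzan make mirdal.
mirkye would need arcven and galdor (R5), but arcven is never obtained. arcven would need nalpyr and ionrho (R2), but nalpyr is never obtained.

mirdal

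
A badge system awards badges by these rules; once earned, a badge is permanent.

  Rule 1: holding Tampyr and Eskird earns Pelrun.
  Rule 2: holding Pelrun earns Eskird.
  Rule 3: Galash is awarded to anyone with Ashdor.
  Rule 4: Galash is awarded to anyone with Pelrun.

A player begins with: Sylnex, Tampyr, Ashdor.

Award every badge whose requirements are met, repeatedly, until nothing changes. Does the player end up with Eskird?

No

Eskird would need Pelrun (Rule 2), but Pelrun is never earned.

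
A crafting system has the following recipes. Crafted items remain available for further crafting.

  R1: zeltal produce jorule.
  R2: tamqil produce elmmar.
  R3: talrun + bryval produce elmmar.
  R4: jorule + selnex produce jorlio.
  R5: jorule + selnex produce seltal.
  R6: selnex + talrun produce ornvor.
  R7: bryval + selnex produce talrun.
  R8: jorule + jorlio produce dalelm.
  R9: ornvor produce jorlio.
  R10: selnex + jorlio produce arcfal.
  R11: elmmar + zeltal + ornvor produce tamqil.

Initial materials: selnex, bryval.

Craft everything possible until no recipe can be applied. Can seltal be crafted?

seltal would need jorule and selnex (R5), but jorule is never obtained.

No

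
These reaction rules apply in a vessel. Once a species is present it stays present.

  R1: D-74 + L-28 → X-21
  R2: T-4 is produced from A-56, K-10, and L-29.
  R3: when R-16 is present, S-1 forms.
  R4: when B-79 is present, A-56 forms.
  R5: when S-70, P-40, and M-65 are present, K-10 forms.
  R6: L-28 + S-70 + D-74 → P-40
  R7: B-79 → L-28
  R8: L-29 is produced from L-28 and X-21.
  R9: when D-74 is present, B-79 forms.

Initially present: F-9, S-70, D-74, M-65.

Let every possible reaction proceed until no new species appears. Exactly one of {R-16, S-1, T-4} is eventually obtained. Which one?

D-74 present → B-79 forms (R9).
B-79 present → L-28 forms (R7).
B-79 present → A-56 forms (R4).
D-74 and L-28 present → X-21 forms (R1).
L-28, S-70, and D-74 present → P-40 forms (R6).
L-28 and X-21 present → L-29 forms (R8).
S-70, P-40, and M-65 present → K-10 forms (R5).
A-56, K-10, and L-29 present → T-4 forms (R2).
S-1 would need R-16 (R3), but R-16 never forms. No rule produces R-16, and it is not given.

T-4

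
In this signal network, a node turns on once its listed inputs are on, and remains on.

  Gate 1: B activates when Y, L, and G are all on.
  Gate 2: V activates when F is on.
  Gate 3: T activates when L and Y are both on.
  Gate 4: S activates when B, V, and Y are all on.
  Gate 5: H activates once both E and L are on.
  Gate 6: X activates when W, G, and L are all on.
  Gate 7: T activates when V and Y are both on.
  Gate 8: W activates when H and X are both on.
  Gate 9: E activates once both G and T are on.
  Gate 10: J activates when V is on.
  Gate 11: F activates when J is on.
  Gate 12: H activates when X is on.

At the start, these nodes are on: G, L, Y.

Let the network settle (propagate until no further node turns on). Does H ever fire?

Gate 3: L and Y on → T on.
Gate 9: G and T on → E on.
E and L are on, so H activates (Gate 5).

Yes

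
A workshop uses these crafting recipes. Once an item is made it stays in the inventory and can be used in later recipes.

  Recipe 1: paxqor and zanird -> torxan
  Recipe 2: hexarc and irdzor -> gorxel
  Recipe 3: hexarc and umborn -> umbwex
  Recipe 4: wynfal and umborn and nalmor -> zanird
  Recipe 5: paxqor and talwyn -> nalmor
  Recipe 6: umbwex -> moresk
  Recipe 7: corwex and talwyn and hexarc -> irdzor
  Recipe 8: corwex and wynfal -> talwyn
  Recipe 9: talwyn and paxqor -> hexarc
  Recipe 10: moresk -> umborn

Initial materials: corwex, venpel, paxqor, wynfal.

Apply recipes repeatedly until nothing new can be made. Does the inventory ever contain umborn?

No

umborn would need moresk (Recipe 10), but moresk is never obtained.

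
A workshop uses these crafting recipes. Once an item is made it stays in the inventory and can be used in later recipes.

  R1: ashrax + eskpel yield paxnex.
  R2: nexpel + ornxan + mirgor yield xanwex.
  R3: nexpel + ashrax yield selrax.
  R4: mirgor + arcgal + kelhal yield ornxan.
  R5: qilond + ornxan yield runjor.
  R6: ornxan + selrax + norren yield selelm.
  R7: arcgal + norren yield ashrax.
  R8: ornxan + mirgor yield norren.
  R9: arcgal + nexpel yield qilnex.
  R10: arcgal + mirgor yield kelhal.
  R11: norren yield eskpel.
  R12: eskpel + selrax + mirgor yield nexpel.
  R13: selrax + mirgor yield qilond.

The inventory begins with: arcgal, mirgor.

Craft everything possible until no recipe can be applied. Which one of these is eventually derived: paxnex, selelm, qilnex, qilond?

paxnex

arcgal + mirgor → kelhal (R10).
mirgor + arcgal + kelhal → ornxan (R4).
ornxan + mirgor → norren (R8).
arcgal + norren → ashrax (R7).
norren → eskpel (R11).
Using R1, ashrax and eskpel make paxnex.
qilnex would need arcgal and nexpel (R9), but nexpel is never obtained. qilond would need selrax and mirgor (R13), but selrax is never obtained. selelm would need ornxan, selrax, and norren (R6), but selrax is never obtained.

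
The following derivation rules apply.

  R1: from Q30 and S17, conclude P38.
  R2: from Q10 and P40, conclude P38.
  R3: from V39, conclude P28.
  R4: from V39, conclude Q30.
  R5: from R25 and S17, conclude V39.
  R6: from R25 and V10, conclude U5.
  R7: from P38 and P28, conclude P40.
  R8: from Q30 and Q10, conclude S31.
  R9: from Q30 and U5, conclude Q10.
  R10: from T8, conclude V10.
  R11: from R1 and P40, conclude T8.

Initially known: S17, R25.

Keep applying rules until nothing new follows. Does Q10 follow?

No

Q10 would need Q30 and U5 (R9), but U5 is never established.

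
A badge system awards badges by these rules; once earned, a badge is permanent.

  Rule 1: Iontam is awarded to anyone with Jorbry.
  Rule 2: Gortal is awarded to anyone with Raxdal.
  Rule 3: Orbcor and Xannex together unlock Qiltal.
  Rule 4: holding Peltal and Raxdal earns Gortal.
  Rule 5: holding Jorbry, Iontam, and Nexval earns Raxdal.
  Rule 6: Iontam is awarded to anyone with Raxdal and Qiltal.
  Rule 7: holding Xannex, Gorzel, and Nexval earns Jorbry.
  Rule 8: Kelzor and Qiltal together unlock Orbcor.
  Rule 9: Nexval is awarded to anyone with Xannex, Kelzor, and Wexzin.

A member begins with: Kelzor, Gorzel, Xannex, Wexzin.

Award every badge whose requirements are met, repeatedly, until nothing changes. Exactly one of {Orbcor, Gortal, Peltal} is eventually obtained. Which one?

Gortal

With Xannex, Kelzor, and Wexzin, Nexval is earned (Rule 9).
With Xannex, Gorzel, and Nexval, Jorbry is earned (Rule 7).
With Jorbry, Iontam is earned (Rule 1).
With Jorbry, Iontam, and Nexval, Raxdal is earned (Rule 5).
With Raxdal, Gortal is earned (Rule 2).
No rule produces Peltal, and it is not given. Orbcor would need Kelzor and Qiltal (Rule 8), but Qiltal is never earned.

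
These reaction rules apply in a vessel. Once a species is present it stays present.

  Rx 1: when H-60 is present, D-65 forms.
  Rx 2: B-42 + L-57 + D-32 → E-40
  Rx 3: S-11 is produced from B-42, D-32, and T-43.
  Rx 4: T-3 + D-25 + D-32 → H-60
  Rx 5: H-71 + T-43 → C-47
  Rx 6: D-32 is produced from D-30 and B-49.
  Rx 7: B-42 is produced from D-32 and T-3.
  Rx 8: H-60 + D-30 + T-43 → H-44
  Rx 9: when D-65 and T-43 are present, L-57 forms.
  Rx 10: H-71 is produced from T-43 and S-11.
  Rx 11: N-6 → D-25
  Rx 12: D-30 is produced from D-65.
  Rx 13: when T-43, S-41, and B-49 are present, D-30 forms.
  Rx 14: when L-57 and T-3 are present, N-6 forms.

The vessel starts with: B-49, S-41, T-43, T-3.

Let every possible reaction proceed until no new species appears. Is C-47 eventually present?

T-43, S-41, and B-49 present → D-30 forms (Rx 13).
D-30 and B-49 present → D-32 forms (Rx 6).
D-32 and T-3 present → B-42 forms (Rx 7).
B-42, D-32, and T-43 present → S-11 forms (Rx 3).
T-43 and S-11 present → H-71 forms (Rx 10).
H-71 and T-43 present → C-47 forms (Rx 5).

Yes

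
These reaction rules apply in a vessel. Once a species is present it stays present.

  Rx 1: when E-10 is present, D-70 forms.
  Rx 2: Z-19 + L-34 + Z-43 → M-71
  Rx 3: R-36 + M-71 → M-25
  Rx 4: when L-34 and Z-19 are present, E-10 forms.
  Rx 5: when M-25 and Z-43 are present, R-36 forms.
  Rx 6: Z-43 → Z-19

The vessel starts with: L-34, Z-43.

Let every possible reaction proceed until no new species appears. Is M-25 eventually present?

M-25 would need R-36 and M-71 (Rx 3), but R-36 never forms.

No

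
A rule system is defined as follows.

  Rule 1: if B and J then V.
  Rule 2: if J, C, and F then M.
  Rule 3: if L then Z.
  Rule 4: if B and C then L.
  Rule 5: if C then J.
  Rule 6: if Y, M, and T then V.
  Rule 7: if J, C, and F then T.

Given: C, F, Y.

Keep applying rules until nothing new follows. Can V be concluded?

From C, Rule 5 gives J.
J, C, and F hold, so T follows (Rule 7).
J, C, and F hold, so M follows (Rule 2).
From Y, M, and T, Rule 6 gives V.

Yes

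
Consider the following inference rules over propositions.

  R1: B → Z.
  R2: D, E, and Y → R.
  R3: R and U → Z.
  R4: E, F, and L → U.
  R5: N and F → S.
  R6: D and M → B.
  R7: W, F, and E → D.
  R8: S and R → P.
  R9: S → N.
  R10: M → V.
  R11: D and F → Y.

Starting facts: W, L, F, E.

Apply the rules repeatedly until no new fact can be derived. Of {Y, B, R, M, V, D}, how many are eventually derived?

From W, F, and E, R7 gives D.
From D and F, R11 gives Y.
From D, E, and Y, R2 gives R.
Y: reached.
B would need D and M (R6), but M is never established.
R: reached.
No rule produces M, and it is not given.
V would need M (R10), but M is never established.
D: reached.
Reached: Y, R, and D — 3 of the 6.

3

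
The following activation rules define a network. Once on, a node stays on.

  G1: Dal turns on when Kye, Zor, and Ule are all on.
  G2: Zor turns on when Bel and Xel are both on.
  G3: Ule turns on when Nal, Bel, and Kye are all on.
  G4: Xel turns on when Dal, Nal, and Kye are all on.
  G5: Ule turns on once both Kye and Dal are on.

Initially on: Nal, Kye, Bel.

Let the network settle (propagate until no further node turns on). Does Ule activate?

Nal, Bel, and Kye are on, so Ule turns on (G3).

Yes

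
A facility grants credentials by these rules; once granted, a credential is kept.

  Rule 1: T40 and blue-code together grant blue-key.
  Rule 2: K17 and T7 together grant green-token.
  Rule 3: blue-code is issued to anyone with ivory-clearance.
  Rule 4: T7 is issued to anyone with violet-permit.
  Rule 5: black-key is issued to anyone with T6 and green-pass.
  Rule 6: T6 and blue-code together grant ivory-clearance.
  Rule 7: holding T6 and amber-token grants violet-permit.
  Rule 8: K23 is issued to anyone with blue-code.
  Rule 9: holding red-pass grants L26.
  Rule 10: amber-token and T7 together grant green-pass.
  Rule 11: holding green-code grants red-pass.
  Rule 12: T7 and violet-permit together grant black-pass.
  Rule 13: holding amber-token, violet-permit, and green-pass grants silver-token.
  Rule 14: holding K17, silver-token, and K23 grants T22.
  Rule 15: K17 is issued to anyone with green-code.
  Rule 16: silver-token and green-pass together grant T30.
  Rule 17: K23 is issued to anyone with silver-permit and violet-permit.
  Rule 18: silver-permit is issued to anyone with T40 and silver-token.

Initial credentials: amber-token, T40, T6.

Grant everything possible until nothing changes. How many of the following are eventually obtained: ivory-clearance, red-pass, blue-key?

0

ivory-clearance would need T6 and blue-code (Rule 6), but blue-code is never granted.
red-pass would need green-code (Rule 11), but green-code is never granted.
blue-key would need T40 and blue-code (Rule 1), but blue-code is never granted.
None of the 3 are reached.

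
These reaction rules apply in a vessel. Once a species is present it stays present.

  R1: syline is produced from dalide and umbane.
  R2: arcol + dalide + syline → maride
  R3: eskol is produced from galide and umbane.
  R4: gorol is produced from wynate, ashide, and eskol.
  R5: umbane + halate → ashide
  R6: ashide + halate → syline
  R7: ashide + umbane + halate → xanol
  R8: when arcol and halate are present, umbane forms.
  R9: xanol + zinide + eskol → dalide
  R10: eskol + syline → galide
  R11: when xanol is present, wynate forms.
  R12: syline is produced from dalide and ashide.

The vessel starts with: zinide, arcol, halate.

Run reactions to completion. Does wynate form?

Yes

arcol and halate present → umbane forms (R8).
umbane and halate present → ashide forms (R5).
ashide, umbane, and halate present → xanol forms (R7).
xanol present → wynate forms (R11).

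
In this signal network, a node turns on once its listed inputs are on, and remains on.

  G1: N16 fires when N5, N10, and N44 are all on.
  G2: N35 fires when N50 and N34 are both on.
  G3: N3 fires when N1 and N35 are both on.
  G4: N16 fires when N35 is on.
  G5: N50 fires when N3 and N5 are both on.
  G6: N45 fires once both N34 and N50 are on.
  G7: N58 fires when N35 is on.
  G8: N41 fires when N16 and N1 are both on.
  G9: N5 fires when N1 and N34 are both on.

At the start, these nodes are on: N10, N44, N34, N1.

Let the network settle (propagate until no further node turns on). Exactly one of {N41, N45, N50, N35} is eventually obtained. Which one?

G9: N1 and N34 on → N5 on.
G1: N5, N10, and N44 on → N16 on.
G8: N16 and N1 on → N41 on.
N35 would need N50 and N34 (G2), but N50 never turns on. N50 would need N3 and N5 (G5), but N3 never turns on. N45 would need N34 and N50 (G6), but N50 never turns on.

N41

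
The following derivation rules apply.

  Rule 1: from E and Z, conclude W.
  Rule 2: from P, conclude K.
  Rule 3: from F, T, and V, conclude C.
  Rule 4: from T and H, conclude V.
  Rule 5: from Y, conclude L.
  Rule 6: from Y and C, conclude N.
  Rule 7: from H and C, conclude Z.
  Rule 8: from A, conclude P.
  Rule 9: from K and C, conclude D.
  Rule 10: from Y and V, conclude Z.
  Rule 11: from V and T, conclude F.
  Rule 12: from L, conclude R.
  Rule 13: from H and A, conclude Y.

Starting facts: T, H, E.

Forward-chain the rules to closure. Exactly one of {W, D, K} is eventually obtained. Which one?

From T and H, Rule 4 gives V.
V and T hold, so F follows (Rule 11).
F, T, and V hold, so C follows (Rule 3).
From H and C, Rule 7 gives Z.
E and Z hold, so W follows (Rule 1).
D would need K and C (Rule 9), but K is never established. K would need P (Rule 2), but P is never established.

W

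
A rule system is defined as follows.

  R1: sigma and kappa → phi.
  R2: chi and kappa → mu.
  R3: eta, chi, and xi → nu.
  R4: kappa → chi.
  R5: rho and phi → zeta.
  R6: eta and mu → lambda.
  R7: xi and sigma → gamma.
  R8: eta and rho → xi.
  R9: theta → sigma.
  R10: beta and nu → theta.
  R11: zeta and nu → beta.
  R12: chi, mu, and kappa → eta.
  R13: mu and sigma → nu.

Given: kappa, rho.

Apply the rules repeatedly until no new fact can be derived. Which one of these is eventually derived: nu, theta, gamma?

From kappa, R4 gives chi.
chi and kappa hold, so mu follows (R2).
From chi, mu, and kappa, R12 gives eta.
From eta and rho, R8 gives xi.
eta, chi, and xi hold, so nu follows (R3).
theta would need beta and nu (R10), but beta is never established. gamma would need xi and sigma (R7), but sigma is never established.

nu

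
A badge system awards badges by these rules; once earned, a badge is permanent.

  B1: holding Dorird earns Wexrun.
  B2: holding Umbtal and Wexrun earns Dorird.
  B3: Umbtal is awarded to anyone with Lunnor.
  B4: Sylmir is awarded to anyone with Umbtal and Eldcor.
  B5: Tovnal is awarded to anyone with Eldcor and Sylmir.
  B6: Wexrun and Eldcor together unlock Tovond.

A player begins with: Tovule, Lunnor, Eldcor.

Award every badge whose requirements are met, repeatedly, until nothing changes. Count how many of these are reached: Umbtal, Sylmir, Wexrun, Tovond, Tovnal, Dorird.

3

With Lunnor, Umbtal is earned (B3).
With Umbtal and Eldcor, Sylmir is earned (B4).
With Eldcor and Sylmir, Tovnal is earned (B5).
Umbtal: reached.
Sylmir: reached.
Wexrun would need Dorird (B1), but Dorird is never earned.
Tovond would need Wexrun and Eldcor (B6), but Wexrun is never earned.
Tovnal: reached.
Dorird would need Umbtal and Wexrun (B2), but Wexrun is never earned.
Reached: Umbtal, Sylmir, and Tovnal — 3 of the 6.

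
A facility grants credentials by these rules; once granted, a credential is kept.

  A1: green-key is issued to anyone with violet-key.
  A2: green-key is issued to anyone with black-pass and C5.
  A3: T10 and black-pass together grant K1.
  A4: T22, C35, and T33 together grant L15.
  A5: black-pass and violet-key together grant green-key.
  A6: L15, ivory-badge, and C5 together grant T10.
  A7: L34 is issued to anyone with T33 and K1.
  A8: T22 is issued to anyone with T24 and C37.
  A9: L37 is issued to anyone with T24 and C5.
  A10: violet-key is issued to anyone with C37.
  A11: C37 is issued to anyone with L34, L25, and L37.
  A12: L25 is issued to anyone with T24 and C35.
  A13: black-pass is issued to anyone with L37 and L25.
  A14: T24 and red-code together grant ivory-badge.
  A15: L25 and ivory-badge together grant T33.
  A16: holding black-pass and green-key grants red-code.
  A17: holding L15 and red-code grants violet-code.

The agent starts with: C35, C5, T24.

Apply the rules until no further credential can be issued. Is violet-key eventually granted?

No

violet-key would need C37 (A10), but C37 is never granted.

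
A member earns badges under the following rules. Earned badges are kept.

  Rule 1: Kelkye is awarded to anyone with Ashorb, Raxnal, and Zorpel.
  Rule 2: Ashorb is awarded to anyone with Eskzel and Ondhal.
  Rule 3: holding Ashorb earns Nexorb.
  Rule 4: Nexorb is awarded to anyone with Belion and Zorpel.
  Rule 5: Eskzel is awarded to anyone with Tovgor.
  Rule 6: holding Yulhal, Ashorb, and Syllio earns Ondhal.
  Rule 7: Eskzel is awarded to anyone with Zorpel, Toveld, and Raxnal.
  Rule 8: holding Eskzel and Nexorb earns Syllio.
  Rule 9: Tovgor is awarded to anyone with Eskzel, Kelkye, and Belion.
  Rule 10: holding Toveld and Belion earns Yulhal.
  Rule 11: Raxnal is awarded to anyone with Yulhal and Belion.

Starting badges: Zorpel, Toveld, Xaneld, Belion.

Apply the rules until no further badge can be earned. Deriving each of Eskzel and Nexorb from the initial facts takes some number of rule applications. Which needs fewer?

Nexorb: With Belion and Zorpel, Nexorb is earned (Rule 4). [1 rule application]
Eskzel: With Toveld and Belion, Yulhal is earned (Rule 10). With Yulhal and Belion, Raxnal is earned (Rule 11). With Zorpel, Toveld, and Raxnal, Eskzel is earned (Rule 7). [3 rule applications]
Nexorb needs fewer.

Nexorb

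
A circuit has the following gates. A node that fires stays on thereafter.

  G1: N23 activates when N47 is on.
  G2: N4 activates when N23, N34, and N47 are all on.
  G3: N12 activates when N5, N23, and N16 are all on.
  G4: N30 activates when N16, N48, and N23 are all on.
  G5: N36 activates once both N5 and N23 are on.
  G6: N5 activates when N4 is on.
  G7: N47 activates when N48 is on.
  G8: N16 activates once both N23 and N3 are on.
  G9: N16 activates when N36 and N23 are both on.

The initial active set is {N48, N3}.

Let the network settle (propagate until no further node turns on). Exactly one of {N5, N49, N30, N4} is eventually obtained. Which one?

G7: N48 on → N47 on.
G1: N47 on → N23 on.
N23 and N3 are on, so N16 activates (G8).
G4: N16, N48, and N23 on → N30 on.
No rule produces N49, and it is not given. N5 would need N4 (G6), but N4 never turns on. N4 would need N23, N34, and N47 (G2), but N34 never turns on.

N30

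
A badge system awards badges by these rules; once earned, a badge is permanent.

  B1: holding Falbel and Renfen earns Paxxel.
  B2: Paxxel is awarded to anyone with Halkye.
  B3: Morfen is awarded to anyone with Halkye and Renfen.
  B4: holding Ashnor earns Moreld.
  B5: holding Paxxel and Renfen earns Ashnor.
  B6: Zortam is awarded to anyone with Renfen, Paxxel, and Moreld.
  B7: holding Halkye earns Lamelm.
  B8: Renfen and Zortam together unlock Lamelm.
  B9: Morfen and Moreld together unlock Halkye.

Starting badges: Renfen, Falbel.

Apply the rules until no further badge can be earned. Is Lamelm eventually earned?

Yes

With Falbel and Renfen, Paxxel is earned (B1).
With Paxxel and Renfen, Ashnor is earned (B5).
With Ashnor, Moreld is earned (B4).
With Renfen, Paxxel, and Moreld, Zortam is earned (B6).
With Renfen and Zortam, Lamelm is earned (B8).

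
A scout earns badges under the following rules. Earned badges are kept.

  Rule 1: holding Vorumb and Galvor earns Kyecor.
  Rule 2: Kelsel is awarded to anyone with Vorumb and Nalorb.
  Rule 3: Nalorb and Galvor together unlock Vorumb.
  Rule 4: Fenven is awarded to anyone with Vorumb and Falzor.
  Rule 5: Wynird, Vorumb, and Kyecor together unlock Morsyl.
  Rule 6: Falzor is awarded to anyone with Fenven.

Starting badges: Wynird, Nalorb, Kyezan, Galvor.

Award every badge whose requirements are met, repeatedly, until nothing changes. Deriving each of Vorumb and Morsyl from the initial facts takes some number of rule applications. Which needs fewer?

Vorumb: With Nalorb and Galvor, Vorumb is earned (Rule 3). [1 rule application]
Morsyl: With Nalorb and Galvor, Vorumb is earned (Rule 3). With Vorumb and Galvor, Kyecor is earned (Rule 1). With Wynird, Vorumb, and Kyecor, Morsyl is earned (Rule 5). [3 rule applications]
Vorumb needs fewer.

Vorumb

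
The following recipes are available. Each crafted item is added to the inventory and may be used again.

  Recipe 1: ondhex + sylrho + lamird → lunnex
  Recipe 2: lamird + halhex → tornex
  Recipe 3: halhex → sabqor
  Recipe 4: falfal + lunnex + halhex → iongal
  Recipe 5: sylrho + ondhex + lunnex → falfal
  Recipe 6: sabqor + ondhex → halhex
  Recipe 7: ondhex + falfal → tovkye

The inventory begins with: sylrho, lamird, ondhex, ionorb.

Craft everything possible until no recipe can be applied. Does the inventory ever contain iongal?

iongal would need falfal, lunnex, and halhex (Recipe 4), but halhex is never obtained.

No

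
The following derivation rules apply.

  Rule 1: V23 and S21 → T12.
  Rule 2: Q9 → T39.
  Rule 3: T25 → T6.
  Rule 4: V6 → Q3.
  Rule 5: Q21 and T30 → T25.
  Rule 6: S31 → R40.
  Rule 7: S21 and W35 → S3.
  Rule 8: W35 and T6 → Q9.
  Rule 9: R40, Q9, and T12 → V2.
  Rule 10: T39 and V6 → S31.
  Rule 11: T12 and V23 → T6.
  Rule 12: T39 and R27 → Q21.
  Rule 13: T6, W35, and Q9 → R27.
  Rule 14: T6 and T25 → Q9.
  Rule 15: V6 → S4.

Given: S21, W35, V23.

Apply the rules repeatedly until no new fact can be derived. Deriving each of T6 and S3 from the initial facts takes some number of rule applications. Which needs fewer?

S3: From S21 and W35, Rule 7 gives S3. [1 rule application]
T6: V23 and S21 hold, so T12 follows (Rule 1). T12 and V23 hold, so T6 follows (Rule 11). [2 rule applications]
S3 needs fewer.

S3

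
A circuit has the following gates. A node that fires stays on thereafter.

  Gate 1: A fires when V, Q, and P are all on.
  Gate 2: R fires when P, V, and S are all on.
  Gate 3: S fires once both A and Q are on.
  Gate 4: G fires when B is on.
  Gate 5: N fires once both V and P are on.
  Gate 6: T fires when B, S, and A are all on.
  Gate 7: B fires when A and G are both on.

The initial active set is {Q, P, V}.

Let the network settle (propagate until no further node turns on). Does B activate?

No

B would need A and G (Gate 7), but G never turns on.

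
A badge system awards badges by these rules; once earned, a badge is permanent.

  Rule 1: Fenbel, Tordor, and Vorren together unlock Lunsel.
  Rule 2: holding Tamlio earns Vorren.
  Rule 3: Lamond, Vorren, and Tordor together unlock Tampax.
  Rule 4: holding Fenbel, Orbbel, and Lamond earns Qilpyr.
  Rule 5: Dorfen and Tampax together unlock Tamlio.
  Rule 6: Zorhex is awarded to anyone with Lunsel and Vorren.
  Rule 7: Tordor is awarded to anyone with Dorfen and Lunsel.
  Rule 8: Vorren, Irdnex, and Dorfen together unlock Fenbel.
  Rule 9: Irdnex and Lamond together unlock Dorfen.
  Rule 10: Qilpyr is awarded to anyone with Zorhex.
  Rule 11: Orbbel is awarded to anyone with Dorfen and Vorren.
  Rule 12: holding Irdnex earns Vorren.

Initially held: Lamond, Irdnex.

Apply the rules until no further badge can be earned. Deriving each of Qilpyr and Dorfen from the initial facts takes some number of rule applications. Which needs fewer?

Dorfen: With Irdnex and Lamond, Dorfen is earned (Rule 9). [1 rule application]
Qilpyr: With Irdnex and Lamond, Dorfen is earned (Rule 9). With Irdnex, Vorren is earned (Rule 12). With Vorren, Irdnex, and Dorfen, Fenbel is earned (Rule 8). With Dorfen and Vorren, Orbbel is earned (Rule 11). With Fenbel, Orbbel, and Lamond, Qilpyr is earned (Rule 4). [5 rule applications]
Dorfen needs fewer.

Dorfen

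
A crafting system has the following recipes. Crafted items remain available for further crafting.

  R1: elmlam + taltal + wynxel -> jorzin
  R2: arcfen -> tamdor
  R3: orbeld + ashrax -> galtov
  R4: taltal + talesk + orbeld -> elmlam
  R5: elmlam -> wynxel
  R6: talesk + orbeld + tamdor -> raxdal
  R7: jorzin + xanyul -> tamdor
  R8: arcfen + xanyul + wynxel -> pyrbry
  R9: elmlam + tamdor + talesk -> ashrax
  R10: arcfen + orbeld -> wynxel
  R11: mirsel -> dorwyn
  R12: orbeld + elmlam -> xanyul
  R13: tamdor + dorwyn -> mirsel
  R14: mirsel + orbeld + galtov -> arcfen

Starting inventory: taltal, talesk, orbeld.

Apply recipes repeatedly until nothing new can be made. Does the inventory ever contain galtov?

Yes

taltal + talesk + orbeld -> elmlam (R4).
orbeld + elmlam -> xanyul (R12).
elmlam -> wynxel (R5).
Using R1, elmlam, taltal, and wynxel make jorzin.
jorzin + xanyul -> tamdor (R7).
Using R9, elmlam, tamdor, and talesk make ashrax.
orbeld + ashrax -> galtov (R3).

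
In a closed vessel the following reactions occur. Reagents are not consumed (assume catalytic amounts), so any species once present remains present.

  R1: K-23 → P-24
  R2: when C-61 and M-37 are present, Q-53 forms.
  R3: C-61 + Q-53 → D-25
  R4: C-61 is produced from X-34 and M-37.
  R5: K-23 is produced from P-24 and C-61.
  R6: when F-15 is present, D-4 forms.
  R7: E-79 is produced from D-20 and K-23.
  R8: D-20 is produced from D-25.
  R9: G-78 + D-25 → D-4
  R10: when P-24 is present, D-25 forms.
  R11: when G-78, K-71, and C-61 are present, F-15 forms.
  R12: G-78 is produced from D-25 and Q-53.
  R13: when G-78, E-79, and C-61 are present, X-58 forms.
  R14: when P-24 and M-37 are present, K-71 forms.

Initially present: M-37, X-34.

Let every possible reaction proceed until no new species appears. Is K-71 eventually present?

No

K-71 would need P-24 and M-37 (R14), but P-24 never forms.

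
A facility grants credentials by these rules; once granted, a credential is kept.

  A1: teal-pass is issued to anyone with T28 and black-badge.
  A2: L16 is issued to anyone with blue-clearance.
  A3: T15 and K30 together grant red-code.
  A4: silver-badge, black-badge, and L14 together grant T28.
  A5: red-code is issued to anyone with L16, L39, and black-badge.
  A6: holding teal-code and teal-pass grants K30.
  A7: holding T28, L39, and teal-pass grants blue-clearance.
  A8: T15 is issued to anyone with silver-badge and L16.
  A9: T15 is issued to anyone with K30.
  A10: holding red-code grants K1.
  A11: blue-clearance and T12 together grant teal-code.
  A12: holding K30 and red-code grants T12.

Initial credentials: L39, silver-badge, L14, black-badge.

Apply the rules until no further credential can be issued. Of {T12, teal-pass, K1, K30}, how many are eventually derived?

Holding silver-badge, black-badge, and L14 grants T28 (A4).
Holding T28 and black-badge grants teal-pass (A1).
Holding T28, L39, and teal-pass grants blue-clearance (A7).
Holding blue-clearance grants L16 (A2).
Holding L16, L39, and black-badge grants red-code (A5).
Holding red-code grants K1 (A10).
T12 would need K30 and red-code (A12), but K30 is never granted.
teal-pass: reached.
K1: reached.
K30 would need teal-code and teal-pass (A6), but teal-code is never granted.
Reached: teal-pass and K1 — 2 of the 4.

2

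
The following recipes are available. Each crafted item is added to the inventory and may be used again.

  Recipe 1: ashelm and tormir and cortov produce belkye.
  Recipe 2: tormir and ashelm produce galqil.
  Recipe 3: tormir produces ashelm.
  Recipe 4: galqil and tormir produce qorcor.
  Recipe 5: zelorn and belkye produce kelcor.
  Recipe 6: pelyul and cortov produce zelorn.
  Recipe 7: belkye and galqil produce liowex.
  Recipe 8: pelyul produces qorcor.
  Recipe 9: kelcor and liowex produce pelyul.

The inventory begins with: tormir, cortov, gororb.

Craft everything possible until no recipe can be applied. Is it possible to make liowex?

tormir → ashelm (Recipe 3).
tormir and ashelm → galqil (Recipe 2).
Using Recipe 1, ashelm, tormir, and cortov make belkye.
belkye and galqil → liowex (Recipe 7).

Yes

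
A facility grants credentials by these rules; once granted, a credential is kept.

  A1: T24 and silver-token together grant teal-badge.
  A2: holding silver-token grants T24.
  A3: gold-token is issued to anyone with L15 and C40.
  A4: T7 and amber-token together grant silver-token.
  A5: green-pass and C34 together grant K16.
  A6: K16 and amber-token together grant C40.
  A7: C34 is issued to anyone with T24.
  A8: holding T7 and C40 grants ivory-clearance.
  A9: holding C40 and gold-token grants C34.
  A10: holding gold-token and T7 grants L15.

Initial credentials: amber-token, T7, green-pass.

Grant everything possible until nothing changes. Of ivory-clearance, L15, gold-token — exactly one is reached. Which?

ivory-clearance

Holding T7 and amber-token grants silver-token (A4).
Holding silver-token grants T24 (A2).
Holding T24 grants C34 (A7).
Holding green-pass and C34 grants K16 (A5).
Holding K16 and amber-token grants C40 (A6).
Holding T7 and C40 grants ivory-clearance (A8).
L15 would need gold-token and T7 (A10), but gold-token is never granted. gold-token would need L15 and C40 (A3), but L15 is never granted.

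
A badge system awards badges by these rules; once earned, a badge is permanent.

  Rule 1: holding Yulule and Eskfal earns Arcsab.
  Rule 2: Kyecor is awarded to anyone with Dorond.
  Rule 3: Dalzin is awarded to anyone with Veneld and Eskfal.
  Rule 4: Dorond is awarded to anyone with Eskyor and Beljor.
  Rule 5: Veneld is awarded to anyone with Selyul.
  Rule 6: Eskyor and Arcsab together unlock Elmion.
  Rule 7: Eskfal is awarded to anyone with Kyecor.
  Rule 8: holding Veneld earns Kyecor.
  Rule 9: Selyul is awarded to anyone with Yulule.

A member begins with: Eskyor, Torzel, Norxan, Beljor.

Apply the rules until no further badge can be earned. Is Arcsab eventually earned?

No

Arcsab would need Yulule and Eskfal (Rule 1), but Yulule is never earned.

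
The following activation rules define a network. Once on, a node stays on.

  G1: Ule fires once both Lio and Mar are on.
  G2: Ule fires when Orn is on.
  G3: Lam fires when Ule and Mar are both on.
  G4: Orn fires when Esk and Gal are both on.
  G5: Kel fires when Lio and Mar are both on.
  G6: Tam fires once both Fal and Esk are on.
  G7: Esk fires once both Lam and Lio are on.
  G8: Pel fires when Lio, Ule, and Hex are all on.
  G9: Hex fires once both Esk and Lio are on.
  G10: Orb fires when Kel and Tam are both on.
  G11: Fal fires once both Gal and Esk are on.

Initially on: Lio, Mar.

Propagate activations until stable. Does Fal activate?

No

Fal would need Gal and Esk (G11), but Gal never turns on.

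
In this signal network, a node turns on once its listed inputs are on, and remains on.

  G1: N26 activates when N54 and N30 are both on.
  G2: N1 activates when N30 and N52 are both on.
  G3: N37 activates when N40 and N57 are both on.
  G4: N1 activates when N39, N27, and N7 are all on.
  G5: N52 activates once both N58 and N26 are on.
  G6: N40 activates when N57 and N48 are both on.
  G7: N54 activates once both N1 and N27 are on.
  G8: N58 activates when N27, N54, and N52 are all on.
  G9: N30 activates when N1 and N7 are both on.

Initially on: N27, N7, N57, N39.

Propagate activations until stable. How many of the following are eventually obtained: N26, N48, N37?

1

G4: N39, N27, and N7 on → N1 on.
N1 and N7 are on, so N30 activates (G9).
G7: N1 and N27 on → N54 on.
N54 and N30 are on, so N26 activates (G1).
N26: reached.
No rule produces N48, and it is not given.
N37 would need N40 and N57 (G3), but N40 never turns on.
Reached: N26 — 1 of the 3.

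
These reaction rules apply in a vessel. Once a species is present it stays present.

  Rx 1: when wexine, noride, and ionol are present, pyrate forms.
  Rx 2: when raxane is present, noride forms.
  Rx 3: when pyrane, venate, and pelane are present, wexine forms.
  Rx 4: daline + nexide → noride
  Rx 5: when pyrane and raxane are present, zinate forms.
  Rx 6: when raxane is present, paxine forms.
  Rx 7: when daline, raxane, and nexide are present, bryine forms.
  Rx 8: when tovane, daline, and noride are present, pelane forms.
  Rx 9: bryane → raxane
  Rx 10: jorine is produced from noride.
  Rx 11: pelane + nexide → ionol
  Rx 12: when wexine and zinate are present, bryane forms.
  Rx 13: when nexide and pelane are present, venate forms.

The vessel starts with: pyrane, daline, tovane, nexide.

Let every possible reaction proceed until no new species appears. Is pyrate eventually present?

daline and nexide present → noride forms (Rx 4).
tovane, daline, and noride present → pelane forms (Rx 8).
nexide and pelane present → venate forms (Rx 13).
pelane and nexide present → ionol forms (Rx 11).
pyrane, venate, and pelane present → wexine forms (Rx 3).
wexine, noride, and ionol present → pyrate forms (Rx 1).

Yes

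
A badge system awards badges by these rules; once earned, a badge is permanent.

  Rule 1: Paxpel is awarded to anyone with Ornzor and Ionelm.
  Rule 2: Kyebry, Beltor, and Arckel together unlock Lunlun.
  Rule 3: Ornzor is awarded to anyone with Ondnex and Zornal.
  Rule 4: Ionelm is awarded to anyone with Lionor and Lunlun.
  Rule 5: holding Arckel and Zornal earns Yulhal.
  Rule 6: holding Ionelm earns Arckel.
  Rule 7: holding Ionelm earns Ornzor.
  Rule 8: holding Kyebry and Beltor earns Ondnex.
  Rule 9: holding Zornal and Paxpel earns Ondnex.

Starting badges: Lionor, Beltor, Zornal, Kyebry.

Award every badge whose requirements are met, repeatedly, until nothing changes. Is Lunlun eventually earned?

No

Lunlun would need Kyebry, Beltor, and Arckel (Rule 2), but Arckel is never earned.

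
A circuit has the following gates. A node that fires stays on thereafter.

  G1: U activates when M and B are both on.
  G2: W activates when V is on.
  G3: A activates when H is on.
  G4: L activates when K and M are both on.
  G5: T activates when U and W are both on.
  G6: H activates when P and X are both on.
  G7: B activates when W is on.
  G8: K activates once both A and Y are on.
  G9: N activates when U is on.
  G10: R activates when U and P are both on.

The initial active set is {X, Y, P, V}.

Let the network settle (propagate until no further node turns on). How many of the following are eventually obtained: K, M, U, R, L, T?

G6: P and X on → H on.
H is on, so A activates (G3).
G8: A and Y on → K on.
K: reached.
No rule produces M, and it is not given.
U would need M and B (G1), but M never turns on.
R would need U and P (G10), but U never turns on.
L would need K and M (G4), but M never turns on.
T would need U and W (G5), but U never turns on.
Reached: K — 1 of the 6.

1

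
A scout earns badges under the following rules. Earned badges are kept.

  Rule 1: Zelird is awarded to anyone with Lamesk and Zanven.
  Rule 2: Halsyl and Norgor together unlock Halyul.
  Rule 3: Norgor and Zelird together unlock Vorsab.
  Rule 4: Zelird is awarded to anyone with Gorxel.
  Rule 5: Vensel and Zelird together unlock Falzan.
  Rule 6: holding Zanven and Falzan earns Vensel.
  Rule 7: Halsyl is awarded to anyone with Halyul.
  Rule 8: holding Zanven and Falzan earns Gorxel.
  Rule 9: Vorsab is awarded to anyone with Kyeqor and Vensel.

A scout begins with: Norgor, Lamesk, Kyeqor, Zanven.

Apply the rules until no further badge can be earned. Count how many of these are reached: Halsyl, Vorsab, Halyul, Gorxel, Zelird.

With Lamesk and Zanven, Zelird is earned (Rule 1).
With Norgor and Zelird, Vorsab is earned (Rule 3).
Halsyl would need Halyul (Rule 7), but Halyul is never earned.
Vorsab: reached.
Halyul would need Halsyl and Norgor (Rule 2), but Halsyl is never earned.
Gorxel would need Zanven and Falzan (Rule 8), but Falzan is never earned.
Zelird: reached.
Reached: Vorsab and Zelird — 2 of the 5.

2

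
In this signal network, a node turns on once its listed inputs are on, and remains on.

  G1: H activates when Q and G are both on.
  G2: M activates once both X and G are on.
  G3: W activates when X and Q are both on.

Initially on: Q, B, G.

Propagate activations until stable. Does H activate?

Yes

G1: Q and G on → H on.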